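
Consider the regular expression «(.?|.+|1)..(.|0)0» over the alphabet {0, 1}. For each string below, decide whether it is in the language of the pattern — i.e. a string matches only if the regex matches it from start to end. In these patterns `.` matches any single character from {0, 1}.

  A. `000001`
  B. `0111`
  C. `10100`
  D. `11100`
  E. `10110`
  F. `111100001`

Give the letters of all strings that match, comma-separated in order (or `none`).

A. `000001` → no match — must end with `0`
B. `0111` → no match — must end with `0`
C. `10100` → match
D. `11100` → match
E. `10110` → match
F. `111100001` → no match — must end with `0`

C, D, E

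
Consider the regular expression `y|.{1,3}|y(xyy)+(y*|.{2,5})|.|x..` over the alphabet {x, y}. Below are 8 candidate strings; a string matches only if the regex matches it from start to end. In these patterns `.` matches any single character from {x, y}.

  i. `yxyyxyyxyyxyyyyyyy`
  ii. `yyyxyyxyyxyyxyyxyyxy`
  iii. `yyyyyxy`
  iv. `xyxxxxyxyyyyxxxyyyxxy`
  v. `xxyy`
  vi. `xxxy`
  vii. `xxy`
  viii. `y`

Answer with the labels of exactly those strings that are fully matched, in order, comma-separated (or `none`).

i → match
ii → no match
iii → no match
iv → no match
v → no match
vi → no match
vii → match
viii → match

i, vii, viii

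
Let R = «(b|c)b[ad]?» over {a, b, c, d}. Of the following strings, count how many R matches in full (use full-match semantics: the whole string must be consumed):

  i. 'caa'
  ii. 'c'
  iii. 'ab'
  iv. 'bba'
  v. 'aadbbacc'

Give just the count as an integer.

i → no match
ii → no match
iii → no match
iv → match
v → no match
Total matched: 1

1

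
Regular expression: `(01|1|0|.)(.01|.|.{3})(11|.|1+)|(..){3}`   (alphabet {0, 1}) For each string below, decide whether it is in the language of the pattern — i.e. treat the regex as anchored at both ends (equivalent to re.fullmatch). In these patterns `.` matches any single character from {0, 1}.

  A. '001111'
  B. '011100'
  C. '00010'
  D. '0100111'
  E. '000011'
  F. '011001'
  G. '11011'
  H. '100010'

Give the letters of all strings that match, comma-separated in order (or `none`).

A → match
B → match
C → match
D → match
E → match
F → match
G → match
H → match

A, B, C, D, E, F, G, H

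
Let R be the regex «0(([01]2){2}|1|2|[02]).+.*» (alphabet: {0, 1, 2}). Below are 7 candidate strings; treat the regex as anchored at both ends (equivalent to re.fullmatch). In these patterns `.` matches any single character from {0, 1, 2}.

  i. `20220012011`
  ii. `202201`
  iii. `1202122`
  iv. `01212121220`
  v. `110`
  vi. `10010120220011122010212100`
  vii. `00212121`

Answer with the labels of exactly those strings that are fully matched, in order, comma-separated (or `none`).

i → no match — must start with `0`
ii → no match — must start with `0`
iii → no match — must start with `0`
iv → match
v → no match — must start with `0`
vi → no match — must start with `0`
vii → match

iv, vii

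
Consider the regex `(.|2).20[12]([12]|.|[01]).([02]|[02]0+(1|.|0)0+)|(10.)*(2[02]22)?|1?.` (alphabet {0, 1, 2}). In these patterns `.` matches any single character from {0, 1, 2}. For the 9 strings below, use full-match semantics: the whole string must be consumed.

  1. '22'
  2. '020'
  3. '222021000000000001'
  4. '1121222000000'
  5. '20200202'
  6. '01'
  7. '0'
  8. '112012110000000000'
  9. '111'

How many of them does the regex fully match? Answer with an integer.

1

1 → no match
2 → no match
3 → no match
4 → no match
5 → no match
6 → no match
7 → match
8 → no match
9 → no match
Total matched: 1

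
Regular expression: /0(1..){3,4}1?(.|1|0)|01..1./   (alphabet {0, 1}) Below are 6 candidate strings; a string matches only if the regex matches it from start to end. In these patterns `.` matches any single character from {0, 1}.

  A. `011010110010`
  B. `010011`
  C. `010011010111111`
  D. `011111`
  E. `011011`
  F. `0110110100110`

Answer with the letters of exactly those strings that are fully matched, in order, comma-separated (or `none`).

A, B, C, D, E

A → match
B → match
C → match
D → match
E → match
F → no match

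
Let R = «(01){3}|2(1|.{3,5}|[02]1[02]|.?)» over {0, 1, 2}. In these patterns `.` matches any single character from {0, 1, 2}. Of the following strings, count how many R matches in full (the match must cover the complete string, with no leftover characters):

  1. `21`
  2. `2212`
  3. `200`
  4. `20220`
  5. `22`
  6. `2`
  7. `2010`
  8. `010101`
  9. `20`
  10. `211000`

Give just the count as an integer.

9

1 → match
2 → match
3 → no match
4 → match
5 → match
6 → match
7 → match
8 → match
9 → match
10 → match
Total matched: 9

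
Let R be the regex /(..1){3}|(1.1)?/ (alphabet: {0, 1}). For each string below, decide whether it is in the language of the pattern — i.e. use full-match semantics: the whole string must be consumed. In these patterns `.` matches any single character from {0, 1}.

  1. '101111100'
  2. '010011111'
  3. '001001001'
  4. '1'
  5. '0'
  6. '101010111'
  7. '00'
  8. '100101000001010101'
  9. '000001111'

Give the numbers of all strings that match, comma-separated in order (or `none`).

3

1 → no match
2 → no match
3 → match
4 → no match
5 → no match
6 → no match
7 → no match
8 → no match
9 → no match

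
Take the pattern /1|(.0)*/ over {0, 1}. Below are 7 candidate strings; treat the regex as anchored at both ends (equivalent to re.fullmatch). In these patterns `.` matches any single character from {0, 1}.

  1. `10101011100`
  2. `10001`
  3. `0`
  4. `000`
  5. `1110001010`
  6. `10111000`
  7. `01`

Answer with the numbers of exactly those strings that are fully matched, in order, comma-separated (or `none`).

1. `10101011100` → no match
2. `10001` → no match
3. `0` → no match
4. `000` → no match
5. `1110001010` → no match
6. `10111000` → no match
7. `01` → no match

none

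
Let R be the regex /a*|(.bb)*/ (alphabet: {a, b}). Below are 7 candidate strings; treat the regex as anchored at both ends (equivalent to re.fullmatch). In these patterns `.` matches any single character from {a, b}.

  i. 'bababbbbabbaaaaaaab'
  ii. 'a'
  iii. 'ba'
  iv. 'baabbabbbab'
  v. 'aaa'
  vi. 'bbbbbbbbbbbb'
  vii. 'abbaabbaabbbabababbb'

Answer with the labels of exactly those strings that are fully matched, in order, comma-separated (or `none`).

i → no match
ii → match
iii → no match
iv → no match
v → match
vi → match
vii → no match

ii, v, vi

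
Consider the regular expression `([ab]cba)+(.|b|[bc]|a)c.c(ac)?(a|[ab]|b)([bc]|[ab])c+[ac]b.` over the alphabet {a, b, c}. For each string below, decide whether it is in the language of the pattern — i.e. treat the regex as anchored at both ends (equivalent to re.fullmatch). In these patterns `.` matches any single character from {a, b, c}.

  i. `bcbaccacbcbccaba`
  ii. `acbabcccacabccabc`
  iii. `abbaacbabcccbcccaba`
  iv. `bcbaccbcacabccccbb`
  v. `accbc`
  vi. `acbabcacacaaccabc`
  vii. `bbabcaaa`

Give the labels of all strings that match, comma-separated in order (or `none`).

ii, iv, vi

i → no match
ii → match
iii → no match
iv → match
v. `accbc` → no match
vi → match
vii. `bbabcaaa` → no match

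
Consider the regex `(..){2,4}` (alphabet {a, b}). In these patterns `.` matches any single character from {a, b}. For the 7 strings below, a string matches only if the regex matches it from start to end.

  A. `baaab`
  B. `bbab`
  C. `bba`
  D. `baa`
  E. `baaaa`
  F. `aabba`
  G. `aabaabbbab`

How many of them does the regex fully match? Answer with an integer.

A → no match
B → match
C → no match
D → no match
E → no match
F → no match
G → no match
Total matched: 1

1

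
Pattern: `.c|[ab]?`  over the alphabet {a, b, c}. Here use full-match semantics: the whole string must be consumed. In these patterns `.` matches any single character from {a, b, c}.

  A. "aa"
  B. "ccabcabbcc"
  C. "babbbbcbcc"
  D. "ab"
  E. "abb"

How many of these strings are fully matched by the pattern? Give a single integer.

0

A → no match
B → no match
C → no match
D → no match
E → no match
Total matched: 0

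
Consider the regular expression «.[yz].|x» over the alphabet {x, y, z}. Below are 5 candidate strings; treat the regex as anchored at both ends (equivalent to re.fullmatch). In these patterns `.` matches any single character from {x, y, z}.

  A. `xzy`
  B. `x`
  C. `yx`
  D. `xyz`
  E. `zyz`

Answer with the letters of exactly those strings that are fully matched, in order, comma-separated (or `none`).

A, B, D, E

A → match
B → match
C → no match
D → match
E → match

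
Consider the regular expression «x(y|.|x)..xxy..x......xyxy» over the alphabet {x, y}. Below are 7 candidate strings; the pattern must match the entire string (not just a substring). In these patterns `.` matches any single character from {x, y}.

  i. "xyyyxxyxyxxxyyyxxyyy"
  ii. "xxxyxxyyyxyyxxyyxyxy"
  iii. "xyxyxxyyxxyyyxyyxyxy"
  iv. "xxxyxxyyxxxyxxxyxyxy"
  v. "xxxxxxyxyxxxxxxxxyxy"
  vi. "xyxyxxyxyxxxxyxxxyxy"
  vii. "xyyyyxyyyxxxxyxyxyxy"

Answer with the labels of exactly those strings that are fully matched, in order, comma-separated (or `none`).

ii, iii, iv, v, vi

i → no match — must end with "xyxy"
ii → match
iii → match
iv → match
v → match
vi → match
vii → no match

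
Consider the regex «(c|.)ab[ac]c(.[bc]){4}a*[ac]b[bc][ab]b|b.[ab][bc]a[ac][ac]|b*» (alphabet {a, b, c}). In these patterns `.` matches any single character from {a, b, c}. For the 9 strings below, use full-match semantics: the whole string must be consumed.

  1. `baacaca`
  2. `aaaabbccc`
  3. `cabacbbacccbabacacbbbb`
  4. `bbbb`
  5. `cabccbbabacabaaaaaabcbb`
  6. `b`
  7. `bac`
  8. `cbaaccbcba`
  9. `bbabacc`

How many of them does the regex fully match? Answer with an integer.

1 → match
2 → no match
3 → no match
4 → match
5 → match
6 → match
7 → no match
8 → no match
9 → match
Total matched: 5

5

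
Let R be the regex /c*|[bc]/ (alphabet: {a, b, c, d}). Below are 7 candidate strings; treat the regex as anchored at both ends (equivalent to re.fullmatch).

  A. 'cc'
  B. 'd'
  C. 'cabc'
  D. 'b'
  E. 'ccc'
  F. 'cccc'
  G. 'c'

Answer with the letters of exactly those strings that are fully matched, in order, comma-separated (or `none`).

A, D, E, F, G

A → match
B → no match
C → no match
D → match
E → match
F → match
G → match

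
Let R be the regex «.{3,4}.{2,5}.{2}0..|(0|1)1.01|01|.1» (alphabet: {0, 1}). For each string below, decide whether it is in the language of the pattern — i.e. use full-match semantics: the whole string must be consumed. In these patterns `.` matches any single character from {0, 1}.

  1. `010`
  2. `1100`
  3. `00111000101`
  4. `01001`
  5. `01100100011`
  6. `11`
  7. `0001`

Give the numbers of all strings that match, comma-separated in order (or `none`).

1 → no match
2 → no match
3 → no match
4 → match
5 → match
6 → match
7 → no match

4, 5, 6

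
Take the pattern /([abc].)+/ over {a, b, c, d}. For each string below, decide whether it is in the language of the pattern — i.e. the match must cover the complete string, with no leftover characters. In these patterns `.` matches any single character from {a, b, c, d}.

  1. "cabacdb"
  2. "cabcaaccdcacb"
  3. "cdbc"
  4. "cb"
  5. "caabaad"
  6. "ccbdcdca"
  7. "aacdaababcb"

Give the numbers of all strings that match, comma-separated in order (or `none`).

1 → no match
2 → no match
3 → match
4 → match
5 → no match
6 → match
7 → no match

3, 4, 6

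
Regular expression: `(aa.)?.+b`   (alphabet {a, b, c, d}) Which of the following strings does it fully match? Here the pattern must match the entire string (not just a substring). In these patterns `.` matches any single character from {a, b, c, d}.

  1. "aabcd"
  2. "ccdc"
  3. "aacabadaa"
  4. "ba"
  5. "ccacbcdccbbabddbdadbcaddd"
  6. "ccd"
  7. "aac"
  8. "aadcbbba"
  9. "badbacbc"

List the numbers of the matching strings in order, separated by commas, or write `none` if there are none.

none

1. "aabcd" → no match — must end with "b"
2. "ccdc" → no match — must end with "b"
3. "aacabadaa" → no match — must end with "b"
4. "ba" → no match — must end with "b"
5 → no match — must end with "b"
6. "ccd" → no match — must end with "b"
7. "aac" → no match — must end with "b"
8. "aadcbbba" → no match — must end with "b"
9. "badbacbc" → no match — must end with "b"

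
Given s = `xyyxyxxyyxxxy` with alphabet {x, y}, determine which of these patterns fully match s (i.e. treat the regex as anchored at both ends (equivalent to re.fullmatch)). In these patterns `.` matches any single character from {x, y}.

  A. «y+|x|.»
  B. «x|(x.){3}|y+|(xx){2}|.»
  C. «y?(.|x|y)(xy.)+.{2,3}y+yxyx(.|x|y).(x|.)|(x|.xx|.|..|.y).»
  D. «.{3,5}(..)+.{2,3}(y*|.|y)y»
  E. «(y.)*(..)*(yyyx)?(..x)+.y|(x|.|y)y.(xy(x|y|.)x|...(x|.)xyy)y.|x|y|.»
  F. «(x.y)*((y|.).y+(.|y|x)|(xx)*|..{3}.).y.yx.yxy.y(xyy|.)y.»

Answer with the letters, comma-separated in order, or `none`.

A → no match
B → no match
C → no match
D → match
E → match
F → no match

D, E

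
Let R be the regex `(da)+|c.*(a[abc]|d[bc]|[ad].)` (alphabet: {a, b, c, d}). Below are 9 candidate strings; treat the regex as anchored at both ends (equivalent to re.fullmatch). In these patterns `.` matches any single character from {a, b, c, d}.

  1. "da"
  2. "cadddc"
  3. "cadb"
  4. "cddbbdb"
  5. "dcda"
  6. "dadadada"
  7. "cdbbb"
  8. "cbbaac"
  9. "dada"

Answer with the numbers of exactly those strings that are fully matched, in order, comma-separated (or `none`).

1 → match
2 → match
3 → match
4 → match
5 → no match
6 → match
7 → no match
8 → match
9 → match

1, 2, 3, 4, 6, 8, 9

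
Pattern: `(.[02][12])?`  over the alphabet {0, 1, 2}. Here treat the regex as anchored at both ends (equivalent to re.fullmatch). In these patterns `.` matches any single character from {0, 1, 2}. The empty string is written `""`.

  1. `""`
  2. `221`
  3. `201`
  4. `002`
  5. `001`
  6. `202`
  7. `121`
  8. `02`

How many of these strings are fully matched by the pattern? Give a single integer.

7

1. `""` → match
2. `221` → match
3. `201` → match
4. `002` → match
5. `001` → match
6. `202` → match
7. `121` → match
8. `02` → no match
Total matched: 7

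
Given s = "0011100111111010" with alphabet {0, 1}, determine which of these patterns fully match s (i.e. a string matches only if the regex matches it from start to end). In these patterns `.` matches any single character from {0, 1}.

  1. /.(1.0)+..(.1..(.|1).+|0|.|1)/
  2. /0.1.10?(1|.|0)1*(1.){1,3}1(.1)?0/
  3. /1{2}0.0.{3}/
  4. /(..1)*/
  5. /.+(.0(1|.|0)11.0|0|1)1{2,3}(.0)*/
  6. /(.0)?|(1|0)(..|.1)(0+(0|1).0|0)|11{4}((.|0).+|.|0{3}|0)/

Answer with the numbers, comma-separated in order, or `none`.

2, 5

1 → no match
2 → match
3 → no match — must start with "1"
4 → no match
5 → match
6 → no match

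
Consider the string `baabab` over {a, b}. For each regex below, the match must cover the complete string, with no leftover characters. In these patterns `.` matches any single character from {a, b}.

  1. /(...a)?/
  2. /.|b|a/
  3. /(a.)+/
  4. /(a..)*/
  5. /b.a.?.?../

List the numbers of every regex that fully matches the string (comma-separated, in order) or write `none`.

5

1 → no match
2 → no match
3 → no match — must start with `a`
4 → no match
5 → match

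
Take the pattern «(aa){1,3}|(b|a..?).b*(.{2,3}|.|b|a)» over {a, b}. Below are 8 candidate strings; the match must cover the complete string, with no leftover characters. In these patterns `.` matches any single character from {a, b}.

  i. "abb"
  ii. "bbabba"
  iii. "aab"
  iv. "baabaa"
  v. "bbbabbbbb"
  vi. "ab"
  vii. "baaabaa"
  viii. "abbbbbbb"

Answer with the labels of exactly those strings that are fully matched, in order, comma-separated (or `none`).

i → no match
ii → no match
iii → no match
iv → no match
v → no match
vi → no match
vii → no match
viii → match

viii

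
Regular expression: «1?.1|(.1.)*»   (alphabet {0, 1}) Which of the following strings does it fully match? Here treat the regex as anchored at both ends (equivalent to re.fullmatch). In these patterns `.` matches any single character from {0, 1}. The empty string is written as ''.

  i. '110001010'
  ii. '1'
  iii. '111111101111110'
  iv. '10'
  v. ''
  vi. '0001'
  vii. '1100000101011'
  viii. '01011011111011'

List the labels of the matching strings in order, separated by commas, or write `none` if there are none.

i → no match
ii → no match
iii → no match
iv → no match
v → match
vi → no match
vii → no match
viii → no match

v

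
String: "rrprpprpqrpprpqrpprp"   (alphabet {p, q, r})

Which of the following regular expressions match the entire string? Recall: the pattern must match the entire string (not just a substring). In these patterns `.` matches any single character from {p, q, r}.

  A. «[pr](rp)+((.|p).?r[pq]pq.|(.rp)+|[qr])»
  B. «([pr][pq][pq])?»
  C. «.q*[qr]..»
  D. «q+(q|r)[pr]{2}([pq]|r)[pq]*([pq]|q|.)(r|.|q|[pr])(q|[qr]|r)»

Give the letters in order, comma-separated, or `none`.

A → match
B → no match
C → no match
D → no match — must start with "q"

A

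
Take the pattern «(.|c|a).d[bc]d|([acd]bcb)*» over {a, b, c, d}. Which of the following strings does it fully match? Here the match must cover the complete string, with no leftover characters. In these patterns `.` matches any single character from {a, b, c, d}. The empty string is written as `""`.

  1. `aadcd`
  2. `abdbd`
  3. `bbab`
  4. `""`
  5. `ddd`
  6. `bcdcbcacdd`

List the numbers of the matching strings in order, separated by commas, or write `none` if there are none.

1, 2, 4

1 → match
2 → match
3 → no match
4 → match
5 → no match
6 → no match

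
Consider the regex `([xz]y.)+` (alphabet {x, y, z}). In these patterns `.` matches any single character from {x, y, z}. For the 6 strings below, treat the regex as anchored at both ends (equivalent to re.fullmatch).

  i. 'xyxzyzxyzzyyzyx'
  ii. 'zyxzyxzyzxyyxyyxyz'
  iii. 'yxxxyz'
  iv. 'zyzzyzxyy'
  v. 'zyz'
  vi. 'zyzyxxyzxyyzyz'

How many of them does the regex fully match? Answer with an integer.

4

i → match
ii → match
iii → no match
iv → match
v → match
vi → no match
Total matched: 4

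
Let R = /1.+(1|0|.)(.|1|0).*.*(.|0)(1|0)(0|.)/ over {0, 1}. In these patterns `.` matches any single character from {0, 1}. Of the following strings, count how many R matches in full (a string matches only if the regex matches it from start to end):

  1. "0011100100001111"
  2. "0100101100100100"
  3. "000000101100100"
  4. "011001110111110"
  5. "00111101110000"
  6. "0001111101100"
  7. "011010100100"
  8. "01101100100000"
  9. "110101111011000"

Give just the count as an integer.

1 → no match — must start with "1"
2 → no match — must start with "1"
3 → no match — must start with "1"
4 → no match — must start with "1"
5 → no match — must start with "1"
6 → no match — must start with "1"
7. "011010100100" → no match — must start with "1"
8 → no match — must start with "1"
9 → match
Total matched: 1

1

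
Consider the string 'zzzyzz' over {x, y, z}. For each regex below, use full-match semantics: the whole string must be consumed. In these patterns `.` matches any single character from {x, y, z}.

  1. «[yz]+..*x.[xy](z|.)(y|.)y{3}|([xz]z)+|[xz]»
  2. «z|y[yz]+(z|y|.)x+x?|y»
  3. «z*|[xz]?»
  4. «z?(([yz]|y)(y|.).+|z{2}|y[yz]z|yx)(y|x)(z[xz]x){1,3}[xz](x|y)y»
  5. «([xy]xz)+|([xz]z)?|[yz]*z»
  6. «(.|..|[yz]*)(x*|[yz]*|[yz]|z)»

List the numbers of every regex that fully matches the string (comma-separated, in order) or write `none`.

5, 6

1 → no match
2 → no match
3 → no match
4 → no match — must end with 'y'
5 → match
6 → match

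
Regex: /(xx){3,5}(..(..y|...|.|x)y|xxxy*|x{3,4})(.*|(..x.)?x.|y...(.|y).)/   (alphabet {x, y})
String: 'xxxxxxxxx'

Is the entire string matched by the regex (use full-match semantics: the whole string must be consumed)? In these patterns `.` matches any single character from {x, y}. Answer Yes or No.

Yes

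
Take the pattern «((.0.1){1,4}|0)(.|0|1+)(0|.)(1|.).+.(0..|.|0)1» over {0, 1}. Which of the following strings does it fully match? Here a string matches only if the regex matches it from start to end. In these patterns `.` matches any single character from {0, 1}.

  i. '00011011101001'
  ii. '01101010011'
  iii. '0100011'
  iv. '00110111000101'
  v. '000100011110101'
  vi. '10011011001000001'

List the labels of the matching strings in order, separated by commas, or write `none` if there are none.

i, ii, iv, v, vi

i → match
ii → match
iii → no match
iv → match
v → match
vi → match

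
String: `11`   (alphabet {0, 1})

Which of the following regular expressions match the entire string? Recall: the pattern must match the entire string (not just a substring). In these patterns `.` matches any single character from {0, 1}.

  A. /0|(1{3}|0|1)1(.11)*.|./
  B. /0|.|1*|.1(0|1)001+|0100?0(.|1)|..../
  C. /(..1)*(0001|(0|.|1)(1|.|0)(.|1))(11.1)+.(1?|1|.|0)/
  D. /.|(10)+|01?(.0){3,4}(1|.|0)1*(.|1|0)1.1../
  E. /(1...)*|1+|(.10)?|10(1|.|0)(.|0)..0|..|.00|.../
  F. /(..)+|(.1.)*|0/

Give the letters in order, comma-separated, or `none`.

B, E, F

A → no match
B → match
C → no match
D → no match
E → match
F → match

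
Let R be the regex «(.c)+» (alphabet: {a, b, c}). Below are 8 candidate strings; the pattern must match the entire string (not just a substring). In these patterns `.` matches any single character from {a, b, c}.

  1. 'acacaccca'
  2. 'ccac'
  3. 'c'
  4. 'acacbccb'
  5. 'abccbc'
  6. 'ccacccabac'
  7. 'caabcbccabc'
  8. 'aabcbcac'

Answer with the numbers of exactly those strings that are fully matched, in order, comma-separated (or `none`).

1 → no match — must end with 'c'
2 → match
3 → no match
4 → no match — must end with 'c'
5 → no match
6 → no match
7 → no match
8 → no match

2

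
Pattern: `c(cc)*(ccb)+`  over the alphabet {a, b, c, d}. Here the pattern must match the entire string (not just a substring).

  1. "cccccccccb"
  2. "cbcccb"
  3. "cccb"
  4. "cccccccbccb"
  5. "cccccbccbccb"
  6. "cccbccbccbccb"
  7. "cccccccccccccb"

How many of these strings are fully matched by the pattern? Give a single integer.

6

1 → match
2 → no match
3 → match
4 → match
5 → match
6 → match
7 → match
Total matched: 6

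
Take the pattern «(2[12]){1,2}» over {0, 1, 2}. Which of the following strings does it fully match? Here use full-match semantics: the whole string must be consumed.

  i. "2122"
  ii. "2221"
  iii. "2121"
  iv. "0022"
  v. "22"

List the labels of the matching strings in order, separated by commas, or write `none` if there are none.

i, ii, iii, v

i. "2122" → match
ii. "2221" → match
iii. "2121" → match
iv. "0022" → no match — must start with "2"
v. "22" → match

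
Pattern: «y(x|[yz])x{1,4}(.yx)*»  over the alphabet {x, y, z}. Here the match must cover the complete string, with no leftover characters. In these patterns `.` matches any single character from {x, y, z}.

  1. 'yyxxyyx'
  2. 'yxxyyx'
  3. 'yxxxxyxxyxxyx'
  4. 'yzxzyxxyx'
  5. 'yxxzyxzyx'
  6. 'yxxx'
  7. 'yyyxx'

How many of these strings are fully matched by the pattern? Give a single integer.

1 → match
2 → match
3 → match
4 → match
5 → match
6 → match
7 → no match
Total matched: 6

6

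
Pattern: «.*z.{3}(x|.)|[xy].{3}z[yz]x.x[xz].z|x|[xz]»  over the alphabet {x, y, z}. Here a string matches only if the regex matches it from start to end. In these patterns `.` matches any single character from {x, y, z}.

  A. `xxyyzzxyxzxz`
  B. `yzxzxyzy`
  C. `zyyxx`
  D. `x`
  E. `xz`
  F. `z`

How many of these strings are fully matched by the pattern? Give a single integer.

A. `xxyyzzxyxzxz` → match
B. `yzxzxyzy` → match
C. `zyyxx` → match
D. `x` → match
E. `xz` → no match
F. `z` → match
Total matched: 5

5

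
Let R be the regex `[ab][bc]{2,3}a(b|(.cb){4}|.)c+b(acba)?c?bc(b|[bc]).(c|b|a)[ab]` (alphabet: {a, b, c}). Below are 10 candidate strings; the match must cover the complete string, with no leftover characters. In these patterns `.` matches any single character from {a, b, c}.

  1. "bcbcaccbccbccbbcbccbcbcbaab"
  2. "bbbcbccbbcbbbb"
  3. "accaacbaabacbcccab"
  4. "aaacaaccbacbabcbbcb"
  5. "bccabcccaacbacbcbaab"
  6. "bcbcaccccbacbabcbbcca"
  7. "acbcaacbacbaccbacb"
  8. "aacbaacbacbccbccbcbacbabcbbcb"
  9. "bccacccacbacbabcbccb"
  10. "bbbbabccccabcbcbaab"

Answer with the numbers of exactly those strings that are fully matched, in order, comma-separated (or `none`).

1 → match
2 → no match
3 → no match
4 → no match
5 → no match
6 → no match
7 → no match
8 → no match
9 → no match
10 → no match

1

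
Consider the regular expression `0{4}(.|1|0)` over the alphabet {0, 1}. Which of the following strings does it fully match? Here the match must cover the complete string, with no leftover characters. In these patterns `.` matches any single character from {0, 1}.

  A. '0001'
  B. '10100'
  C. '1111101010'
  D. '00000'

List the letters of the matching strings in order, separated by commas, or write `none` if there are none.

A. '0001' → no match
B. '10100' → no match — must start with '0'
C. '1111101010' → no match — must start with '0'
D. '00000' → match

D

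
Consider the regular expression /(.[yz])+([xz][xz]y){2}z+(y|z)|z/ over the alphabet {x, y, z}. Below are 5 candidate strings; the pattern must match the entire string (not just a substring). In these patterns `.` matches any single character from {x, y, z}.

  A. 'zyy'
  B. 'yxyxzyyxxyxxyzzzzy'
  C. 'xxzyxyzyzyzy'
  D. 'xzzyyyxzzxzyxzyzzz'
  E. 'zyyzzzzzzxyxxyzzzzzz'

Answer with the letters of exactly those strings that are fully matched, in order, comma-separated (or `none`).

E

A → no match
B → no match
C → no match
D → no match
E → match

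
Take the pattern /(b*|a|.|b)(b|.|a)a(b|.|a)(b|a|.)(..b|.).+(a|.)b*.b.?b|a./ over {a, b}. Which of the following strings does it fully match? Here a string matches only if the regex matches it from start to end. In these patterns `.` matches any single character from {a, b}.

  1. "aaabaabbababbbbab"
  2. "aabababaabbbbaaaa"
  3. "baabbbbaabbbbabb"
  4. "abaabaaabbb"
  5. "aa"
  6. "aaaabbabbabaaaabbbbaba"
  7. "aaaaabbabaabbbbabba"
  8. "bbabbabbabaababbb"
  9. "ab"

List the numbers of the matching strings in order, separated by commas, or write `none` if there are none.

1, 3, 4, 5, 8, 9

1 → match
2 → no match
3 → match
4 → match
5 → match
6 → no match
7 → no match
8 → match
9 → match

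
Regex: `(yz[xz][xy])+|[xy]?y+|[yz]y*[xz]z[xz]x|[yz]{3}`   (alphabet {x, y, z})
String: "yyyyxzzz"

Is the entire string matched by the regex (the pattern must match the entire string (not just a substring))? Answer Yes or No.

No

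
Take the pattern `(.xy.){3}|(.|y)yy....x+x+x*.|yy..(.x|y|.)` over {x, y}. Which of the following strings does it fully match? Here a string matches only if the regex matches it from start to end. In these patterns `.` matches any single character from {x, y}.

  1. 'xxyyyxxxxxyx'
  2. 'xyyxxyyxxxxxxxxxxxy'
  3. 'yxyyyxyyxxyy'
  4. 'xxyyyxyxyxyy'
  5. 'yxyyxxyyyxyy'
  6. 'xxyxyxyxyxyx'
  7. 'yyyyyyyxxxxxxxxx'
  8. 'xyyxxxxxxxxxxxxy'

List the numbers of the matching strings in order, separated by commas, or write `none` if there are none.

2, 3, 4, 5, 6, 7, 8

1. 'xxyyyxxxxxyx' → no match
2 → match
3. 'yxyyyxyyxxyy' → match
4. 'xxyyyxyxyxyy' → match
5. 'yxyyxxyyyxyy' → match
6. 'xxyxyxyxyxyx' → match
7 → match
8 → match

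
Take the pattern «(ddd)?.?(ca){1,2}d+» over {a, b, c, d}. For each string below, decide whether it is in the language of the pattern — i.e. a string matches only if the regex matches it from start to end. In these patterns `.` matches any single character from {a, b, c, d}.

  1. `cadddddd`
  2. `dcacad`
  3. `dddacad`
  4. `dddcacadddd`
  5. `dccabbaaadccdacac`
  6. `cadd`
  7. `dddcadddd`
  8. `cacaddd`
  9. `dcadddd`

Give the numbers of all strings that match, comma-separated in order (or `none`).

1. `cadddddd` → match
2. `dcacad` → match
3. `dddacad` → match
4. `dddcacadddd` → match
5 → no match — must end with `d`
6. `cadd` → match
7. `dddcadddd` → match
8. `cacaddd` → match
9. `dcadddd` → match

1, 2, 3, 4, 6, 7, 8, 9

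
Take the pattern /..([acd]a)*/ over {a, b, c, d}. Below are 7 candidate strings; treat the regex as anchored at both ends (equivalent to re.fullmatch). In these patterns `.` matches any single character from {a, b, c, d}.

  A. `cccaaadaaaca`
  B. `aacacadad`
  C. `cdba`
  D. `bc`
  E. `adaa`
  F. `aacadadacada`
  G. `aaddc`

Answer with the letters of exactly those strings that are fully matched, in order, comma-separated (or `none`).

A, D, E, F

A → match
B → no match
C → no match
D → match
E → match
F → match
G → no match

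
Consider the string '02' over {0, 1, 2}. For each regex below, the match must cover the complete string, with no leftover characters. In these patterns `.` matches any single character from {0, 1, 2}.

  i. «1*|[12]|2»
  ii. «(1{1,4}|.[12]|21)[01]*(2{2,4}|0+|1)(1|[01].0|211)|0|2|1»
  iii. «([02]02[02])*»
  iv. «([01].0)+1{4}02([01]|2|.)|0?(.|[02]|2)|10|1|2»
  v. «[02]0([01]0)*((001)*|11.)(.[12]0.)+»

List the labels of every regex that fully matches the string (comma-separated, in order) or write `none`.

iv

i → no match
ii → no match
iii → no match
iv → match
v → no match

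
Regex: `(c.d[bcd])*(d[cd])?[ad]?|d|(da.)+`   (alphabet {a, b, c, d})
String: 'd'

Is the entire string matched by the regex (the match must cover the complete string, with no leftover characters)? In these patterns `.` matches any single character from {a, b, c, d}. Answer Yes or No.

Yes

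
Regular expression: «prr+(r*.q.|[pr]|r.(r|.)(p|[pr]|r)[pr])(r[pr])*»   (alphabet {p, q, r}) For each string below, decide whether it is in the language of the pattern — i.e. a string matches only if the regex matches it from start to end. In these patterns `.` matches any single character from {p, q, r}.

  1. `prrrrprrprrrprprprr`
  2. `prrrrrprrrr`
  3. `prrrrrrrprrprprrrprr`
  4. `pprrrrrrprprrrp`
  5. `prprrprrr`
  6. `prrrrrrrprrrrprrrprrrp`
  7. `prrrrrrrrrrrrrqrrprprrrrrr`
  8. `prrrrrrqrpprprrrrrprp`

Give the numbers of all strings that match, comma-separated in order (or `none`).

1 → match
2 → match
3 → match
4 → no match — must start with `prr`
5 → no match — must start with `prr`
6 → match
7 → match
8 → match

1, 2, 3, 6, 7, 8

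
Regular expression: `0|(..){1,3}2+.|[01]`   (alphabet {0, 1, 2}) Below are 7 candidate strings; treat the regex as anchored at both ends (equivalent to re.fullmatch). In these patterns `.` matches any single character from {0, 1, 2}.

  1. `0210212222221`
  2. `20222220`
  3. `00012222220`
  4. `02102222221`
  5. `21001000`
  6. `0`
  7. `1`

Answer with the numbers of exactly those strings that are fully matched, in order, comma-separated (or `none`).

1 → match
2 → match
3 → match
4 → match
5 → no match
6 → match
7 → match

1, 2, 3, 4, 6, 7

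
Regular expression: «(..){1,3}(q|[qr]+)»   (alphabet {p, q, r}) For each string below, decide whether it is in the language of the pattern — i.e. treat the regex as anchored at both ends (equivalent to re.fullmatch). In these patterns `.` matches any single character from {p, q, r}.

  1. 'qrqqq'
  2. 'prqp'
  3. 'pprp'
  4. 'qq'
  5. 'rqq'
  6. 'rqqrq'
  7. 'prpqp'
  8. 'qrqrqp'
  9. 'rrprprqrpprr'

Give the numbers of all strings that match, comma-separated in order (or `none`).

1 → match
2 → no match
3 → no match
4 → no match
5 → match
6 → match
7 → no match
8 → no match
9 → no match

1, 5, 6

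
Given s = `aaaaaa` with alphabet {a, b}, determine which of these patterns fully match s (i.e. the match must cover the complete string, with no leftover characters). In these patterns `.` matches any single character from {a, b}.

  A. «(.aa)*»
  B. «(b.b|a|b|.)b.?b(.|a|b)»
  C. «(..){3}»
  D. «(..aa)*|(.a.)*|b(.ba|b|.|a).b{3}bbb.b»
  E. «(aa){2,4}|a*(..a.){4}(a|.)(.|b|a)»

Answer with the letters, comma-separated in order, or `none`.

A → match
B → no match
C → match
D → match
E → match

A, C, D, E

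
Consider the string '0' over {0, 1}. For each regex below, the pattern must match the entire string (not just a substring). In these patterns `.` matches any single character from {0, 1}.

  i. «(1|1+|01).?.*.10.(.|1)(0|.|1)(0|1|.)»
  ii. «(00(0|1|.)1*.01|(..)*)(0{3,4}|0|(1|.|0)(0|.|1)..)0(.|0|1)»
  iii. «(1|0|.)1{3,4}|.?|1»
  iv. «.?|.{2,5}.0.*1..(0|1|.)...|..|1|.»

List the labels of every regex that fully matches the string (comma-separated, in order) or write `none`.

iii, iv

i → no match
ii → no match
iii → match
iv → match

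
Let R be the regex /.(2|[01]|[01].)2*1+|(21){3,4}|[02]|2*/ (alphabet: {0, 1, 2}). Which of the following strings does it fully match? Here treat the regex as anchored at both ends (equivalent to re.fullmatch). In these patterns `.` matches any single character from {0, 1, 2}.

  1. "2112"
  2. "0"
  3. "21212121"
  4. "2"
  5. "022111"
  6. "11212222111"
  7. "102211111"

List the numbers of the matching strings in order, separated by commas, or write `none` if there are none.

1 → no match
2 → match
3 → match
4 → match
5 → match
6 → no match
7 → match

2, 3, 4, 5, 7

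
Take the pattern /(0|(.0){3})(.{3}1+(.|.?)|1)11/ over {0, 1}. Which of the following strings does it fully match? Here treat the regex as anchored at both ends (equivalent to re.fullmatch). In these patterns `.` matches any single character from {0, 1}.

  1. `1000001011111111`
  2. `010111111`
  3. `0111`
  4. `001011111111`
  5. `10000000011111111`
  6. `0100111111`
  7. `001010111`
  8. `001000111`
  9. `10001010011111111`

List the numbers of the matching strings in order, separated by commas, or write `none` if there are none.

1, 2, 3, 4, 5, 6, 7, 8, 9

1 → match
2 → match
3 → match
4 → match
5 → match
6 → match
7 → match
8 → match
9 → match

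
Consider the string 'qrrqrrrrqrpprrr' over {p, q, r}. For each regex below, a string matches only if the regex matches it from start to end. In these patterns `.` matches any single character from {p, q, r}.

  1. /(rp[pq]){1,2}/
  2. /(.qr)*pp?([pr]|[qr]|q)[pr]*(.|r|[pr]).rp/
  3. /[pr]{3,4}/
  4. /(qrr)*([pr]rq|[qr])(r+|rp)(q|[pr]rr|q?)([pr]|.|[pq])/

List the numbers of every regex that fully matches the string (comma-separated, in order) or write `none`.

4

1 → no match — must start with 'rp'
2 → no match — must end with 'rp'
3 → no match
4 → match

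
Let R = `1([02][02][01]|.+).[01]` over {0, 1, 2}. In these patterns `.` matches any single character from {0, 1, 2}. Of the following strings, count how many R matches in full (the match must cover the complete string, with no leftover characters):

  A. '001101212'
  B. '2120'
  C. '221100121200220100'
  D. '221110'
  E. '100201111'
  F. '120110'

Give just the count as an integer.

2

A. '001101212' → no match — must start with '1'
B. '2120' → no match — must start with '1'
C → no match — must start with '1'
D. '221110' → no match — must start with '1'
E. '100201111' → match
F. '120110' → match
Total matched: 2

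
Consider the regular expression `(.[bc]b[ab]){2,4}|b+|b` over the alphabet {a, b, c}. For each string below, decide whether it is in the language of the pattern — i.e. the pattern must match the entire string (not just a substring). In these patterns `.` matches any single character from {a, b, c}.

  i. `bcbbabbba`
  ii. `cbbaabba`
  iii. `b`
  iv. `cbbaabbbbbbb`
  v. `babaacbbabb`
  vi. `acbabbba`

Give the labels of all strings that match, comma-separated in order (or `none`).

i → no match
ii → match
iii → match
iv → match
v → no match
vi → match

ii, iii, iv, vi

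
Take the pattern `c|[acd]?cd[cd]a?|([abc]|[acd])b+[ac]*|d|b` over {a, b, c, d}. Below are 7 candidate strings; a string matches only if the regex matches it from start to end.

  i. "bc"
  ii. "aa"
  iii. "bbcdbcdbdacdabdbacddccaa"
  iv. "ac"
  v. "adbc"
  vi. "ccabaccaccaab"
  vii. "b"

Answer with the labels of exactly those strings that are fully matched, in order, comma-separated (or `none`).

vii

i → no match
ii → no match
iii → no match
iv → no match
v → no match
vi → no match
vii → match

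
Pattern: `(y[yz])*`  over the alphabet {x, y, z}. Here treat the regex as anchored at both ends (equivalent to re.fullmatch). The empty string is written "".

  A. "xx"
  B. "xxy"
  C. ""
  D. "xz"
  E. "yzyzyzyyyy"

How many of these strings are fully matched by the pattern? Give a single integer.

2

A → no match
B → no match
C → match
D → no match
E → match
Total matched: 2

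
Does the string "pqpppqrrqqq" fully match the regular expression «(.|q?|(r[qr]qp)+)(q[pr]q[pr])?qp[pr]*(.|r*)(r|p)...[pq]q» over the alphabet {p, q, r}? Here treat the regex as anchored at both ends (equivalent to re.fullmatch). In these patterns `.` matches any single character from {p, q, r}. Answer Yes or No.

No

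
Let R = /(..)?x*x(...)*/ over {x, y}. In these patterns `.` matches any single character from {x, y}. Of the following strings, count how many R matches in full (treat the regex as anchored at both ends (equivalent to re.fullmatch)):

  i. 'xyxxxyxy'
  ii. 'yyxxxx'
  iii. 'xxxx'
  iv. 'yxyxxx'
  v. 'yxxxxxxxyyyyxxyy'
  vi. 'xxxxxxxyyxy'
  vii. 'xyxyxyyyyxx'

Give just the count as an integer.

i → match
ii → match
iii → match
iv → no match
v → match
vi → match
vii → no match
Total matched: 5

5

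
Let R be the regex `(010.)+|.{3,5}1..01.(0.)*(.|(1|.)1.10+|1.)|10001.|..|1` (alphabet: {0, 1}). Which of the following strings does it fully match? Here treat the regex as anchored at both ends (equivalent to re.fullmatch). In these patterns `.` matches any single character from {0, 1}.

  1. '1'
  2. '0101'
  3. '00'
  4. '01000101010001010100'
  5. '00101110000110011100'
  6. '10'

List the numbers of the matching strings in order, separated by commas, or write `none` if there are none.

1, 2, 3, 4, 6

1 → match
2 → match
3 → match
4 → match
5 → no match
6 → match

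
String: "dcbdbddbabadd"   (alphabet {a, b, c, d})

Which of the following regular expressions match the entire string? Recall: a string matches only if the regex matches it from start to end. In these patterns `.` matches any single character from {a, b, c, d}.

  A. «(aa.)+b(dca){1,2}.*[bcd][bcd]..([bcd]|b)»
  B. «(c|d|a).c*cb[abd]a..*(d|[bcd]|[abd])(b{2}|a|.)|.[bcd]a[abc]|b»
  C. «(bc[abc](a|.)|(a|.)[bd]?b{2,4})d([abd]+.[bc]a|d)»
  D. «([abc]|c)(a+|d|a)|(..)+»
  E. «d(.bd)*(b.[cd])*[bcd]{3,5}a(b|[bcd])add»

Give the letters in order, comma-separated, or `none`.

E

A → no match — must start with "aa"
B → no match
C → no match
D → no match
E → match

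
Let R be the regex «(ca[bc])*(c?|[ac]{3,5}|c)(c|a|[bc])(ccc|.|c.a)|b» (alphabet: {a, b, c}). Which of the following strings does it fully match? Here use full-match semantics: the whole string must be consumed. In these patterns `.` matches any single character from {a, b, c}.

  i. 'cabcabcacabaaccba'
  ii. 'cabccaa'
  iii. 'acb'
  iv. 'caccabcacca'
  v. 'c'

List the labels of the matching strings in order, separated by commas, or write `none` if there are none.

i → no match
ii → match
iii → no match
iv → match
v → no match

ii, iv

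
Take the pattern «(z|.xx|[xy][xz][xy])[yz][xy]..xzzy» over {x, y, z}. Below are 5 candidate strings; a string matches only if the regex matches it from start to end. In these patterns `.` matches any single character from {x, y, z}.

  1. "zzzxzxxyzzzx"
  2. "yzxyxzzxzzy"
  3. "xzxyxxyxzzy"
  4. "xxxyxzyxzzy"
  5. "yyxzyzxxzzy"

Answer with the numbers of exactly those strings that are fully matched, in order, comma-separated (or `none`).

2, 3, 4

1. "zzzxzxxyzzzx" → no match — must end with "xzzy"
2. "yzxyxzzxzzy" → match
3. "xzxyxxyxzzy" → match
4. "xxxyxzyxzzy" → match
5. "yyxzyzxxzzy" → no match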